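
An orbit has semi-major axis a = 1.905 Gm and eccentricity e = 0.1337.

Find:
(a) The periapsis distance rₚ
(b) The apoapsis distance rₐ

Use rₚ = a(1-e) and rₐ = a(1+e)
a = 1.905 Gm = 1.905 × 10^9 m
e = 0.1337:  1 − e = 0.8663,  1 + e = 1.1337
(a) rₚ = a(1 − e) = 1.905 × 10^9 m × 0.8663 = 1.6503 × 10^9 m ≈ 1.65 Gm
(b) rₐ = a(1 + e) = 1.905 × 10^9 m × 1.1337 = 2.1597 × 10^9 m ≈ 2.16 Gm

Final answer:
(a) rₚ = 1.65 Gm
(b) rₐ = 2.16 Gm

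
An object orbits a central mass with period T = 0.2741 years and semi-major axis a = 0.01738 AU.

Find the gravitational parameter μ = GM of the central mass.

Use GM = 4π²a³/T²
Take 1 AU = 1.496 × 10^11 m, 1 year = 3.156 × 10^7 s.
T = 0.2741 years = 8.6506 × 10^6 s
a = 0.01738 AU = 2.60005 × 10^9 m
a³ = 1.7577 × 10^28 m³
T² = 7.48328 × 10^13 s²
GM = 4π² × (1.7577 × 10^28) / (7.48328 × 10^13) = 9.27282 × 10^15 m³/s²
GM ≈ 9.273 × 10^15 m³/s²

Final answer: GM = 9.273 × 10^15 m³/s²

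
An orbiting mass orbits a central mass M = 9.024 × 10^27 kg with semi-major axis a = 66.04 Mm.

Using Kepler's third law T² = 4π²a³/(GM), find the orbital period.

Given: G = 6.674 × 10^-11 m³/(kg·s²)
M = 9.024 × 10^27 kg
GM = G × M = 6.674 × 10^-11 × 9.024 × 10^27 = 6.02262 × 10^17 m³/s²
a = 66.04 Mm = 6.604 × 10^7 m
a³ = 2.88019 × 10^23 m³
T = 2π √(a³/GM) = 2π √((2.88019 × 10^23) / (6.02262 × 10^17)) = 2π × 691.541 s
T = 4345.08 s ≈ 1.207 hours

Final answer: 1.207 hours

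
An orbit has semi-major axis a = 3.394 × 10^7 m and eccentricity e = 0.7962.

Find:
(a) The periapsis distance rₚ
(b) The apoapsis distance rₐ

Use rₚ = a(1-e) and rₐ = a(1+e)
a = 3.394 × 10^7 m
e = 0.7962:  1 − e = 0.2038,  1 + e = 1.7962
(a) rₚ = a(1 − e) = 3.394 × 10^7 m × 0.2038 = 6.91697 × 10^6 m ≈ 6.917 × 10^6 m
(b) rₐ = a(1 + e) = 3.394 × 10^7 m × 1.7962 = 6.0963 × 10^7 m ≈ 6.096 × 10^7 m

Final answer:
(a) rₚ = 6.917 × 10^6 m
(b) rₐ = 6.096 × 10^7 m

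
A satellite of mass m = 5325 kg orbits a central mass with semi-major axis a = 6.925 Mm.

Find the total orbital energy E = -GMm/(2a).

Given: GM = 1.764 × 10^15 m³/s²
a = 6.925 Mm = 6.925 × 10^6 m
GM = 1.764 × 10^15 m³/s²
2a = 1.385 × 10^7 m
GMm = 1.764 × 10^15 × 5325 = 9.3933 × 10^18 m³·kg/s²
E = −GMm/(2a) = -6.78217 × 10^11 J ≈ -678.2 GJ

Final answer: -678.2 GJ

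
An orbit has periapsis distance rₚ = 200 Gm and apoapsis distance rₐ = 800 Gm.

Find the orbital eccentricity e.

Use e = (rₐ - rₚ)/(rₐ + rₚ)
rₚ = 200 Gm = 2 × 10^11 m
rₐ = 800 Gm = 8 × 10^11 m
rₐ − rₚ = 6 × 10^11 m
rₐ + rₚ = 1 × 10^12 m
e = (rₐ − rₚ)/(rₐ + rₚ) = 0.6

Final answer: e = 0.6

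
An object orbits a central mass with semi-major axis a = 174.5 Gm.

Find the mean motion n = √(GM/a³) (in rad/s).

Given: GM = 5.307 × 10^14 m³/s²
a = 174.5 Gm = 1.745 × 10^11 m
GM = 5.307 × 10^14 m³/s²
a³ = 5.31357 × 10^33 m³
GM/a³ = (5.307 × 10^14) / (5.31357 × 10^33) = 9.98764 × 10^-20 s⁻²
n = √(GM/a³) = 3.16032 × 10^-10 rad/s ≈ 3.16 × 10^-10 rad/s

Final answer: n = 3.16 × 10^-10 rad/s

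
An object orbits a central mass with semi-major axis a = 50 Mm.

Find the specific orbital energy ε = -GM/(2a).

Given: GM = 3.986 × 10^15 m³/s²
a = 50 Mm = 5 × 10^7 m
GM = 3.986 × 10^15 m³/s²
2a = 1 × 10^8 m
ε = −GM/(2a) = -3.986 × 10^7 J/kg ≈ -39.86 MJ/kg

Final answer: -39.86 MJ/kg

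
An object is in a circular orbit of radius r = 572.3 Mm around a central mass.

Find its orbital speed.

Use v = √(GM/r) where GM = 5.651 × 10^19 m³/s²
r = 572.3 Mm = 5.723 × 10^8 m
GM = 5.651 × 10^19 m³/s²
GM/r = (5.651 × 10^19) / (5.723 × 10^8) = 9.87419 × 10^10 m²/s²
v = √(GM/r) = 314232 m/s ≈ 314.2 km/s

Final answer: 314.2 km/s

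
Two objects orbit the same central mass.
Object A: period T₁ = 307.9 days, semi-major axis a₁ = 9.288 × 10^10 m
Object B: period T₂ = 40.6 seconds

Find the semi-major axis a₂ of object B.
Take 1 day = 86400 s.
T₁ = 307.9 days = 2.66026 × 10^7 s
T₂ = 40.6 seconds
a₁ = 9.288 × 10^10 m
Kepler's third law: (T₂/T₁)² = (a₂/a₁)³  ⇒  a₂ = a₁ (T₂/T₁)^(2/3)
T₂/T₁ = 1.52617 × 10^-6
(T₂/T₁)^(2/3) = 0.000132557
a₂ = 9.288 × 10^10 m × 0.000132557 = 1.23119 × 10^7 m ≈ 1.231 × 10^7 m

Final answer: a₂ = 1.231 × 10^7 m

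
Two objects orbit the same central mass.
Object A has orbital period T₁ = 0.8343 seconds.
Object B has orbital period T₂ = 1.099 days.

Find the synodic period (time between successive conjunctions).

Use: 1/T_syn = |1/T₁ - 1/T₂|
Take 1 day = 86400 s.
T₁ = 0.8343 seconds
T₂ = 1.099 days = 94953.6 s
1/T₁ = 1.19861 s⁻¹
1/T₂ = 1.05315 × 10^-5 s⁻¹
|1/T₁ − 1/T₂| = 1.1986 s⁻¹
T_syn = 1 / |1/T₁ − 1/T₂| = 0.834307 s ≈ 0.8343 seconds

Final answer: T_syn = 0.8343 seconds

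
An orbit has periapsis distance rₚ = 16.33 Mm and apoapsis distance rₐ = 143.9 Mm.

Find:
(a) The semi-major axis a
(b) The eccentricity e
rₚ = 16.33 Mm = 1.633 × 10^7 m
rₐ = 143.9 Mm = 1.439 × 10^8 m
(a) a = (rₚ + rₐ)/2 = 8.0115 × 10^7 m ≈ 80.11 Mm
(b) e = (rₐ − rₚ)/(rₐ + rₚ) = (1.2757 × 10^8) / (1.6023 × 10^8) = 0.796168

Final answer:
(a) a = 80.11 Mm
(b) e = 0.7962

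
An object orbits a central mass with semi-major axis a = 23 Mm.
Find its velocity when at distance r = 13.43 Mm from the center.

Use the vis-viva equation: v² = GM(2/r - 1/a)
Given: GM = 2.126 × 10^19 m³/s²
a = 23 Mm = 2.3 × 10^7 m
r = 13.43 Mm = 1.343 × 10^7 m
GM = 2.126 × 10^19 m³/s²
2/r − 1/a = 1.4892 × 10^-7 − 4.34783 × 10^-8 = 1.05442 × 10^-7 m⁻¹
v² = GM (2/r − 1/a) = 2.2417 × 10^12 m²/s²
v = 1.49723 × 10^6 m/s ≈ 1497 km/s

Final answer: 1497 km/s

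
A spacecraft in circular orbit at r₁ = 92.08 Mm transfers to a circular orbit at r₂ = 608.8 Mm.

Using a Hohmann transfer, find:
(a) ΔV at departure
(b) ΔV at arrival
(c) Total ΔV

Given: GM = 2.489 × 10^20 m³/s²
r₁ = 92.08 Mm = 9.208 × 10^7 m
r₂ = 608.8 Mm = 6.088 × 10^8 m
GM = 2.489 × 10^20 m³/s²
Transfer ellipse: a_t = (r₁ + r₂)/2 = 3.5044 × 10^8 m
Circular speed at r₁: v₁ = √(GM/r₁) = 1.64411 × 10^6 m/s
Transfer speed at r₁ (periapsis): v₁ₜ = √(GM(2/r₁ − 1/a_t)) = 2.16701 × 10^6 m/s
(a) ΔV₁ = v₁ₜ − v₁ = 522901 m/s ≈ 522.9 km/s
Circular speed at r₂: v₂ = √(GM/r₂) = 639404 m/s
Transfer speed at r₂ (apoapsis): v₂ₜ = √(GM(2/r₂ − 1/a_t)) = 327756 m/s
(b) ΔV₂ = v₂ − v₂ₜ = 311647 m/s ≈ 311.6 km/s
(c) ΔV_total = ΔV₁ + ΔV₂ = 834548 m/s ≈ 834.5 km/s

Final answer:
(a) ΔV₁ = 522.9 km/s
(b) ΔV₂ = 311.6 km/s
(c) ΔV_total = 834.5 km/s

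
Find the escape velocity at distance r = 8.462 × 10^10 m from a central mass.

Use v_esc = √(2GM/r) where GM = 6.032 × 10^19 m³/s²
r = 8.462 × 10^10 m
GM = 6.032 × 10^19 m³/s²
2GM/r = 2 × (6.032 × 10^19) / (8.462 × 10^10) = 1.42567 × 10^9 m²/s²
v_esc = √(2GM/r) = 37758 m/s ≈ 37.76 km/s

Final answer: 37.76 km/s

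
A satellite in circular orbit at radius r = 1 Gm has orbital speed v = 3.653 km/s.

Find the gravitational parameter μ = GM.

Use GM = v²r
r = 1 Gm = 1 × 10^9 m
v = 3.653 km/s = 3653 m/s
v² = 1.33444 × 10^7 m²/s²
GM = v²r = 1.33444 × 10^7 × 1 × 10^9 = 1.33444 × 10^16 m³/s²
GM ≈ 1.334 × 10^16 m³/s²

Final answer: GM = 1.334 × 10^16 m³/s²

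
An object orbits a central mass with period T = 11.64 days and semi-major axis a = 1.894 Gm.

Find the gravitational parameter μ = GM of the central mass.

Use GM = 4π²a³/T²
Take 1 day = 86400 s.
T = 11.64 days = 1.0057 × 10^6 s
a = 1.894 Gm = 1.894 × 10^9 m
a³ = 6.79422 × 10^27 m³
T² = 1.01142 × 10^12 s²
GM = 4π² × (6.79422 × 10^27) / (1.01142 × 10^12) = 2.65196 × 10^17 m³/s²
GM ≈ 2.652 × 10^17 m³/s²

Final answer: GM = 2.652 × 10^17 m³/s²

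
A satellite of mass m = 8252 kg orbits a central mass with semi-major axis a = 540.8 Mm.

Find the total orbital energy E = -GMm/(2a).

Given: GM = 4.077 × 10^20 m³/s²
a = 540.8 Mm = 5.408 × 10^8 m
GM = 4.077 × 10^20 m³/s²
2a = 1.0816 × 10^9 m
GMm = 4.077 × 10^20 × 8252 = 3.36434 × 10^24 m³·kg/s²
E = −GMm/(2a) = -3.11052 × 10^15 J ≈ -3.111 PJ

Final answer: -3.111 PJ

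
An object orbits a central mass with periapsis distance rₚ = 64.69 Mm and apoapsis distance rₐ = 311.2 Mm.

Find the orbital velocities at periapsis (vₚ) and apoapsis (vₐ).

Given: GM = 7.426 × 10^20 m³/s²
rₚ = 64.69 Mm = 6.469 × 10^7 m
rₐ = 311.2 Mm = 3.112 × 10^8 m
GM = 7.426 × 10^20 m³/s²
a = (rₚ + rₐ)/2 = 1.87945 × 10^8 m
Vis-viva: v² = GM (2/r − 1/a)
vₚ² = 7.426 × 10^20 × (3.09167 × 10^-8 − 5.32071 × 10^-9) = 1.90076 × 10^13 m²/s²
vₚ = 4.35977 × 10^6 m/s ≈ 4360 km/s
vₐ² = 7.426 × 10^20 × (6.42674 × 10^-9 − 5.32071 × 10^-9) = 8.21338 × 10^11 m²/s²
vₐ = 906277 m/s ≈ 906.3 km/s

Final answer: vₚ = 4360 km/s, vₐ = 906.3 km/s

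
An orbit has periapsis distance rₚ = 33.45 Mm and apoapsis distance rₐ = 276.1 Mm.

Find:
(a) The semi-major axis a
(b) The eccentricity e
rₚ = 33.45 Mm = 3.345 × 10^7 m
rₐ = 276.1 Mm = 2.761 × 10^8 m
(a) a = (rₚ + rₐ)/2 = 1.54775 × 10^8 m ≈ 154.8 Mm
(b) e = (rₐ − rₚ)/(rₐ + rₚ) = (2.4265 × 10^8) / (3.0955 × 10^8) = 0.78388

Final answer:
(a) a = 154.8 Mm
(b) e = 0.7839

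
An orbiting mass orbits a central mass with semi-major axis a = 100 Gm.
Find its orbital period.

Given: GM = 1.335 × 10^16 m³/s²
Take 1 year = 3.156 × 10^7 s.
a = 100 Gm = 1 × 10^11 m
GM = 1.335 × 10^16 m³/s²
a³ = 1 × 10^33 m³
T = 2π √(a³/GM) = 2π √((1 × 10^33) / (1.335 × 10^16)) = 2π × 2.7369 × 10^8 s
T = 1.71965 × 10^9 s ≈ 54.49 years

Final answer: 54.49 years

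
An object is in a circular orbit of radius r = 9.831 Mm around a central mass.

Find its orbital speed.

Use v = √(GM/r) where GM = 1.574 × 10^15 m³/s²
r = 9.831 Mm = 9.831 × 10^6 m
GM = 1.574 × 10^15 m³/s²
GM/r = (1.574 × 10^15) / (9.831 × 10^6) = 1.60106 × 10^8 m²/s²
v = √(GM/r) = 12653.3 m/s ≈ 12.65 km/s

Final answer: 12.65 km/s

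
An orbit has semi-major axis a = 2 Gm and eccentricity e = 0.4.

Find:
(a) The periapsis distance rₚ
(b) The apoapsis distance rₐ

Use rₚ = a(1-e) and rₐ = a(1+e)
a = 2 Gm = 2 × 10^9 m
e = 0.4:  1 − e = 0.6,  1 + e = 1.4
(a) rₚ = a(1 − e) = 2 × 10^9 m × 0.6 = 1.2 × 10^9 m ≈ 1.2 Gm
(b) rₐ = a(1 + e) = 2 × 10^9 m × 1.4 = 2.8 × 10^9 m ≈ 2.8 Gm

Final answer:
(a) rₚ = 1.2 Gm
(b) rₐ = 2.8 Gm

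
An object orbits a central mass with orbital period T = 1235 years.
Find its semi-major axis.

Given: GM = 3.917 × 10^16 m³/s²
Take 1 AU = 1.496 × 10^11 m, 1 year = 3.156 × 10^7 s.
T = 1235 years = 3.89766 × 10^10 s
GM = 3.917 × 10^16 m³/s²
Kepler's third law: a³ = GM T² / (4π²)
T² = 1.51918 × 10^21 s²
a³ = (3.917 × 10^16) × (1.51918 × 10^21) / (4π²) = 1.50731 × 10^36 m³
a = (a³)^(1/3) = 1.14657 × 10^12 m ≈ 7.664 AU

Final answer: 7.664 AU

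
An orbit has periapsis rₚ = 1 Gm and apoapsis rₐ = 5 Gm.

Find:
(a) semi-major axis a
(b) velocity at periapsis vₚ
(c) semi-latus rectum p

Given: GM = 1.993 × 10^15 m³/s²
rₚ = 1 Gm = 1 × 10^9 m
rₐ = 5 Gm = 5 × 10^9 m
GM = 1.993 × 10^15 m³/s²
a = (rₚ + rₐ)/2 = 3 × 10^9 m
e = (rₐ − rₚ)/(rₐ + rₚ) = (4 × 10^9) / (6 × 10^9) = 0.666667
(a) a = 3 × 10^9 m ≈ 3 Gm
(b) vₚ² = GM (2/rₚ − 1/a) = 1.993 × 10^15 × (2 × 10^-9 − 3.33333 × 10^-10) = 3.32167 × 10^6 m²/s²;  vₚ = 1822.54 m/s ≈ 1.823 km/s
(c) 1 − e² = 0.555556;  p = a(1 − e²) = 3 × 10^9 × 0.555556 = 1.66667 × 10^9 m ≈ 1.667 Gm

Final answer:
(a) semi-major axis a = 3 Gm
(b) velocity at periapsis vₚ = 1.823 km/s
(c) semi-latus rectum p = 1.667 Gm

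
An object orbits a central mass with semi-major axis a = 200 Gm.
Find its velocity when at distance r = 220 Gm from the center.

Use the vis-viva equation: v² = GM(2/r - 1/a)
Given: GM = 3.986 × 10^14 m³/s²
a = 200 Gm = 2 × 10^11 m
r = 220 Gm = 2.2 × 10^11 m
GM = 3.986 × 10^14 m³/s²
2/r − 1/a = 9.09091 × 10^-12 − 5 × 10^-12 = 4.09091 × 10^-12 m⁻¹
v² = GM (2/r − 1/a) = 1630.64 m²/s²
v = 40.3811 m/s ≈ 40.38 m/s

Final answer: 40.38 m/s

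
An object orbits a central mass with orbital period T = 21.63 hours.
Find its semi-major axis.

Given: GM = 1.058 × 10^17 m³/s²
T = 21.63 hours = 77868 s
GM = 1.058 × 10^17 m³/s²
Kepler's third law: a³ = GM T² / (4π²)
T² = 6.06343 × 10^9 s²
a³ = (1.058 × 10^17) × (6.06343 × 10^9) / (4π²) = 1.62496 × 10^25 m³
a = (a³)^(1/3) = 2.53288 × 10^8 m ≈ 253.3 Mm

Final answer: 253.3 Mm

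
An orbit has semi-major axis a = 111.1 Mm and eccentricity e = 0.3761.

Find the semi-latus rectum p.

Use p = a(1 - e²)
a = 111.1 Mm = 1.111 × 10^8 m
e = 0.3761,  e² = 0.141451,  1 − e² = 0.858549
p = a(1 − e²) = 1.111 × 10^8 m × 0.858549 = 9.53848 × 10^7 m ≈ 95.38 Mm

Final answer: p = 95.38 Mm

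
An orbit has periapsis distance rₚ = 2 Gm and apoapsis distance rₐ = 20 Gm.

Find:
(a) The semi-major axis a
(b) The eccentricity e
rₚ = 2 Gm = 2 × 10^9 m
rₐ = 20 Gm = 2 × 10^10 m
(a) a = (rₚ + rₐ)/2 = 1.1 × 10^10 m ≈ 11 Gm
(b) e = (rₐ − rₚ)/(rₐ + rₚ) = (1.8 × 10^10) / (2.2 × 10^10) = 0.818182

Final answer:
(a) a = 11 Gm
(b) e = 0.8182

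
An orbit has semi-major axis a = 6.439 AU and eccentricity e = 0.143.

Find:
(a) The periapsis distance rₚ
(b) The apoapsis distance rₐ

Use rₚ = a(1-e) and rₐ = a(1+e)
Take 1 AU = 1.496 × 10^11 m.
a = 6.439 AU = 9.63274 × 10^11 m
e = 0.143:  1 − e = 0.857,  1 + e = 1.143
(a) rₚ = a(1 − e) = 9.63274 × 10^11 m × 0.857 = 8.25526 × 10^11 m ≈ 5.518 AU
(b) rₐ = a(1 + e) = 9.63274 × 10^11 m × 1.143 = 1.10102 × 10^12 m ≈ 7.36 AU

Final answer:
(a) rₚ = 5.518 AU
(b) rₐ = 7.36 AU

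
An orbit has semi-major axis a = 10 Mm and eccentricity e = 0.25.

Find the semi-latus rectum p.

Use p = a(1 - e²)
a = 10 Mm = 1 × 10^7 m
e = 0.25,  e² = 0.0625,  1 − e² = 0.9375
p = a(1 − e²) = 1 × 10^7 m × 0.9375 = 9.375 × 10^6 m ≈ 9.375 Mm

Final answer: p = 9.375 Mm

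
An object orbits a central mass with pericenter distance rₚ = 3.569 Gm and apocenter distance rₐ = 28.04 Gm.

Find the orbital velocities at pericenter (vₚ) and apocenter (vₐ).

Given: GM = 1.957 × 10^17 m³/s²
rₚ = 3.569 Gm = 3.569 × 10^9 m
rₐ = 28.04 Gm = 2.804 × 10^10 m
GM = 1.957 × 10^17 m³/s²
a = (rₚ + rₐ)/2 = 1.58045 × 10^10 m
Vis-viva: v² = GM (2/r − 1/a)
vₚ² = 1.957 × 10^17 × (5.60381 × 10^-10 − 6.32731 × 10^-11) = 9.7284 × 10^7 m²/s²
vₚ = 9863.27 m/s ≈ 9.863 km/s
vₐ² = 1.957 × 10^17 × (7.13267 × 10^-11 − 6.32731 × 10^-11) = 1.57608 × 10^6 m²/s²
vₐ = 1255.42 m/s ≈ 1.255 km/s

Final answer: vₚ = 9.863 km/s, vₐ = 1.255 km/s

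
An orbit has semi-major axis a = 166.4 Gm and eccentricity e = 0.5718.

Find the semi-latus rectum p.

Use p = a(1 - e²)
a = 166.4 Gm = 1.664 × 10^11 m
e = 0.5718,  e² = 0.326955,  1 − e² = 0.673045
p = a(1 − e²) = 1.664 × 10^11 m × 0.673045 = 1.11995 × 10^11 m ≈ 112 Gm

Final answer: p = 112 Gm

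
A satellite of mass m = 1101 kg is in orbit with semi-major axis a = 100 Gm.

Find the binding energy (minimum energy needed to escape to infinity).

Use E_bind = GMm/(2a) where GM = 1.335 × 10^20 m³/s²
a = 100 Gm = 1 × 10^11 m
GM = 1.335 × 10^20 m³/s²
m = 1101 kg
GMm = 1.335 × 10^20 × 1101 = 1.46984 × 10^23 m³·kg/s²
2a = 2 × 10^11 m
E_bind = GMm/(2a) = 7.34918 × 10^11 J ≈ 734.9 GJ

Final answer: 734.9 GJ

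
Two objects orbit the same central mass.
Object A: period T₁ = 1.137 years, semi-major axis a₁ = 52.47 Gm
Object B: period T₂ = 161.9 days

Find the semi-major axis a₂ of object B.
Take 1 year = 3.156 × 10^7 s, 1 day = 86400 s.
T₁ = 1.137 years = 3.58837 × 10^7 s
T₂ = 161.9 days = 1.39882 × 10^7 s
a₁ = 52.47 Gm = 5.247 × 10^10 m
Kepler's third law: (T₂/T₁)² = (a₂/a₁)³  ⇒  a₂ = a₁ (T₂/T₁)^(2/3)
T₂/T₁ = 0.389819
(T₂/T₁)^(2/3) = 0.533632
a₂ = 5.247 × 10^10 m × 0.533632 = 2.79997 × 10^10 m ≈ 28 Gm

Final answer: a₂ = 28 Gm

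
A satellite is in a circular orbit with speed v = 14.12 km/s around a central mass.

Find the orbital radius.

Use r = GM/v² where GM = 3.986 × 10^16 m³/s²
v = 14.12 km/s = 14120 m/s
GM = 3.986 × 10^16 m³/s²
v² = 1.99374 × 10^8 m²/s²
r = GM/v² = (3.986 × 10^16) / (1.99374 × 10^8) = 1.99925 × 10^8 m ≈ 199.9 Mm

Final answer: 199.9 Mm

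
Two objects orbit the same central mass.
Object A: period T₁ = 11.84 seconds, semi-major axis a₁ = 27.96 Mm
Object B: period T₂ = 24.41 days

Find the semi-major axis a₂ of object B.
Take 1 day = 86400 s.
T₁ = 11.84 seconds
T₂ = 24.41 days = 2.10902 × 10^6 s
a₁ = 27.96 Mm = 2.796 × 10^7 m
Kepler's third law: (T₂/T₁)² = (a₂/a₁)³  ⇒  a₂ = a₁ (T₂/T₁)^(2/3)
T₂/T₁ = 178127
(T₂/T₁)^(2/3) = 3165.82
a₂ = 2.796 × 10^7 m × 3165.82 = 8.85164 × 10^10 m ≈ 88.52 Gm

Final answer: a₂ = 88.52 Gm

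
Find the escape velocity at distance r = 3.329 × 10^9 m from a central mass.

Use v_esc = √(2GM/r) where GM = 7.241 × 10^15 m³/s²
r = 3.329 × 10^9 m
GM = 7.241 × 10^15 m³/s²
2GM/r = 2 × (7.241 × 10^15) / (3.329 × 10^9) = 4.35026 × 10^6 m²/s²
v_esc = √(2GM/r) = 2085.73 m/s ≈ 2.086 km/s

Final answer: 2.086 km/s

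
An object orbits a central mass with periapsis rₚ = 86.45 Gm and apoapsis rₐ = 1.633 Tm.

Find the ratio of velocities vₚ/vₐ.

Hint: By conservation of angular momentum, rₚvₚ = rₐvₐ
rₚ = 86.45 Gm = 8.645 × 10^10 m
rₐ = 1.633 Tm = 1.633 × 10^12 m
rₚvₚ = rₐvₐ  ⇒  vₚ/vₐ = rₐ/rₚ
vₚ/vₐ = (1.633 × 10^12) / (8.645 × 10^10) = 18.8895

Final answer: vₚ/vₐ = 18.89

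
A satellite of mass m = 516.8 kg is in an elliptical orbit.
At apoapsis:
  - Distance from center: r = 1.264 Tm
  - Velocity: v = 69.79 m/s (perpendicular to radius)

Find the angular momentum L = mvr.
r = 1.264 Tm = 1.264 × 10^12 m
v = 69.79 m/s
vr = 69.79 × 1.264 × 10^12 = 8.82146 × 10^13 m²/s
L = m × vr = 516.8 × 8.82146 × 10^13 = 4.55893 × 10^16 kg·m²/s ≈ 4.559 × 10^16 kg·m²/s

Final answer: L = 4.559 × 10^16 kg·m²/s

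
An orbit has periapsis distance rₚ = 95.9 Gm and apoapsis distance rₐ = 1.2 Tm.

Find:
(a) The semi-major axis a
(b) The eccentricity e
rₚ = 95.9 Gm = 9.59 × 10^10 m
rₐ = 1.2 Tm = 1.2 × 10^12 m
(a) a = (rₚ + rₐ)/2 = 6.4795 × 10^11 m ≈ 648 Gm
(b) e = (rₐ − rₚ)/(rₐ + rₚ) = (1.1041 × 10^12) / (1.2959 × 10^12) = 0.851995

Final answer:
(a) a = 648 Gm
(b) e = 0.852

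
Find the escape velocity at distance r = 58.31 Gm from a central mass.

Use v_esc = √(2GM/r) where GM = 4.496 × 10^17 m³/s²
r = 58.31 Gm = 5.831 × 10^10 m
GM = 4.496 × 10^17 m³/s²
2GM/r = 2 × (4.496 × 10^17) / (5.831 × 10^10) = 1.5421 × 10^7 m²/s²
v_esc = √(2GM/r) = 3926.96 m/s ≈ 3.927 km/s

Final answer: 3.927 km/s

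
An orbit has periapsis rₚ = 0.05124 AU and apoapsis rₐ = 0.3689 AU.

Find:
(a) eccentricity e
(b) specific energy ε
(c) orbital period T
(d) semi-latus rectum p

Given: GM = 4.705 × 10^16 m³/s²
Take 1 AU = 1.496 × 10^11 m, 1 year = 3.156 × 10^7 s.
rₚ = 0.05124 AU = 7.6655 × 10^9 m
rₐ = 0.3689 AU = 5.51874 × 10^10 m
GM = 4.705 × 10^16 m³/s²
a = (rₚ + rₐ)/2 = 3.14265 × 10^10 m
e = (rₐ − rₚ)/(rₐ + rₚ) = (4.75219 × 10^10) / (6.28529 × 10^10) = 0.756081
(a) e = 0.756081 ≈ 0.7561
(b) 2a = 6.28529 × 10^10 m;  ε = −GM/(2a) = -748573 J/kg ≈ -748.6 kJ/kg
(c) a³ = 3.10375 × 10^31 m³;  T = 2π √(a³/GM) = 2π × 2.56841 × 10^7 s = 1.61378 × 10^8 s ≈ 5.113 years
(d) 1 − e² = 0.428341;  p = a(1 − e²) = 3.14265 × 10^10 × 0.428341 = 1.34612 × 10^10 m ≈ 0.08998 AU

Final answer:
(a) eccentricity e = 0.7561
(b) specific energy ε = -748.6 kJ/kg
(c) orbital period T = 5.113 years
(d) semi-latus rectum p = 0.08998 AU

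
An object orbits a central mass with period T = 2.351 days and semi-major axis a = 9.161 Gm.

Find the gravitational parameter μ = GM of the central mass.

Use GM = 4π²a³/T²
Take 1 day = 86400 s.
T = 2.351 days = 203126 s
a = 9.161 Gm = 9.161 × 10^9 m
a³ = 7.68827 × 10^29 m³
T² = 4.12603 × 10^10 s²
GM = 4π² × (7.68827 × 10^29) / (4.12603 × 10^10) = 7.35624 × 10^20 m³/s²
GM ≈ 7.356 × 10^20 m³/s²

Final answer: GM = 7.356 × 10^20 m³/s²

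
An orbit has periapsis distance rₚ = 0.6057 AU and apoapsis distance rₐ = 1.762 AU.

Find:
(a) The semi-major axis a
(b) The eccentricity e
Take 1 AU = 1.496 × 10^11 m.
rₚ = 0.6057 AU = 9.06127 × 10^10 m
rₐ = 1.762 AU = 2.63595 × 10^11 m
(a) a = (rₚ + rₐ)/2 = 1.77104 × 10^11 m ≈ 1.184 AU
(b) e = (rₐ − rₚ)/(rₐ + rₚ) = (1.72982 × 10^11) / (3.54208 × 10^11) = 0.488364

Final answer:
(a) a = 1.184 AU
(b) e = 0.4884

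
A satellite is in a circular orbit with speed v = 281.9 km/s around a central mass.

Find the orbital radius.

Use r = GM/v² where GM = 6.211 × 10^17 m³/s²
v = 281.9 km/s = 281900 m/s
GM = 6.211 × 10^17 m³/s²
v² = 7.94676 × 10^10 m²/s²
r = GM/v² = (6.211 × 10^17) / (7.94676 × 10^10) = 7.81576 × 10^6 m ≈ 7.816 Mm

Final answer: 7.816 Mm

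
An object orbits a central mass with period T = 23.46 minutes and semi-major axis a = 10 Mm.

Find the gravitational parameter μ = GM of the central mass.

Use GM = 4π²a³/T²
T = 23.46 minutes = 1407.6 s
a = 10 Mm = 1 × 10^7 m
a³ = 1 × 10^21 m³
T² = 1.98134 × 10^6 s²
GM = 4π² × (1 × 10^21) / (1.98134 × 10^6) = 1.99251 × 10^16 m³/s²
GM ≈ 1.993 × 10^16 m³/s²

Final answer: GM = 1.993 × 10^16 m³/s²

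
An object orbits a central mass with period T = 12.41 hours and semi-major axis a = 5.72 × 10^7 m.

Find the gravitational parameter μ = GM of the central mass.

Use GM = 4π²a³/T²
T = 12.41 hours = 44676 s
a = 5.72 × 10^7 m
a³ = 1.87149 × 10^23 m³
T² = 1.99594 × 10^9 s²
GM = 4π² × (1.87149 × 10^23) / (1.99594 × 10^9) = 3.70168 × 10^15 m³/s²
GM ≈ 3.702 × 10^15 m³/s²

Final answer: GM = 3.702 × 10^15 m³/s²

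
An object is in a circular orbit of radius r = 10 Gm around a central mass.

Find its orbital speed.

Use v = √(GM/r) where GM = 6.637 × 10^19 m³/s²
r = 10 Gm = 1 × 10^10 m
GM = 6.637 × 10^19 m³/s²
GM/r = (6.637 × 10^19) / (1 × 10^10) = 6.637 × 10^9 m²/s²
v = √(GM/r) = 81467.8 m/s ≈ 81.47 km/s

Final answer: 81.47 km/s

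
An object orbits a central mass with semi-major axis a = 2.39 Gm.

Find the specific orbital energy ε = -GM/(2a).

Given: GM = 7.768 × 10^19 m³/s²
a = 2.39 Gm = 2.39 × 10^9 m
GM = 7.768 × 10^19 m³/s²
2a = 4.78 × 10^9 m
ε = −GM/(2a) = -1.6251 × 10^10 J/kg ≈ -16.25 GJ/kg

Final answer: -16.25 GJ/kg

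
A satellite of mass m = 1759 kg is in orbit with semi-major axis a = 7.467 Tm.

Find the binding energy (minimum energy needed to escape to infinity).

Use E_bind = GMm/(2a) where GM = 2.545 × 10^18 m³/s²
a = 7.467 Tm = 7.467 × 10^12 m
GM = 2.545 × 10^18 m³/s²
m = 1759 kg
GMm = 2.545 × 10^18 × 1759 = 4.47665 × 10^21 m³·kg/s²
2a = 1.4934 × 10^13 m
E_bind = GMm/(2a) = 2.99763 × 10^8 J ≈ 299.8 MJ

Final answer: 299.8 MJ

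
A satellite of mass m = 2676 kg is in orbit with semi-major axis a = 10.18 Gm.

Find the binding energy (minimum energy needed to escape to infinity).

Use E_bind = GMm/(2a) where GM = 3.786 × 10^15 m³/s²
a = 10.18 Gm = 1.018 × 10^10 m
GM = 3.786 × 10^15 m³/s²
m = 2676 kg
GMm = 3.786 × 10^15 × 2676 = 1.01313 × 10^19 m³·kg/s²
2a = 2.036 × 10^10 m
E_bind = GMm/(2a) = 4.9761 × 10^8 J ≈ 497.6 MJ

Final answer: 497.6 MJ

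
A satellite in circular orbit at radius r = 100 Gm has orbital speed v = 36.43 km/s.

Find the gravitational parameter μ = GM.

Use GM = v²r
r = 100 Gm = 1 × 10^11 m
v = 36.43 km/s = 36430 m/s
v² = 1.32714 × 10^9 m²/s²
GM = v²r = 1.32714 × 10^9 × 1 × 10^11 = 1.32714 × 10^20 m³/s²
GM ≈ 1.327 × 10^20 m³/s²

Final answer: GM = 1.327 × 10^20 m³/s²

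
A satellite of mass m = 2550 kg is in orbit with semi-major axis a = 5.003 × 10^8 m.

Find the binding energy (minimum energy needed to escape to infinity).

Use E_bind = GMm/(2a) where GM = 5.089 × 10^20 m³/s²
a = 5.003 × 10^8 m
GM = 5.089 × 10^20 m³/s²
m = 2550 kg
GMm = 5.089 × 10^20 × 2550 = 1.2977 × 10^24 m³·kg/s²
2a = 1.0006 × 10^9 m
E_bind = GMm/(2a) = 1.29692 × 10^15 J ≈ 1.297 PJ

Final answer: 1.297 PJ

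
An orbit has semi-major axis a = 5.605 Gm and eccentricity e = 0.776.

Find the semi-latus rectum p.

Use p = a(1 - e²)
a = 5.605 Gm = 5.605 × 10^9 m
e = 0.776,  e² = 0.602176,  1 − e² = 0.397824
p = a(1 − e²) = 5.605 × 10^9 m × 0.397824 = 2.2298 × 10^9 m ≈ 2.23 Gm

Final answer: p = 2.23 Gm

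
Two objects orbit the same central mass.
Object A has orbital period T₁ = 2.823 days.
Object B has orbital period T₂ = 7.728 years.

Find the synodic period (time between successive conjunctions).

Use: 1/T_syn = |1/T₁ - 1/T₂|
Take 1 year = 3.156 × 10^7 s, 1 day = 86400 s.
T₁ = 2.823 days = 243907 s
T₂ = 7.728 years = 2.43896 × 10^8 s
1/T₁ = 4.09992 × 10^-6 s⁻¹
1/T₂ = 4.10011 × 10^-9 s⁻¹
|1/T₁ − 1/T₂| = 4.09582 × 10^-6 s⁻¹
T_syn = 1 / |1/T₁ − 1/T₂| = 244151 s ≈ 2.826 days

Final answer: T_syn = 2.826 days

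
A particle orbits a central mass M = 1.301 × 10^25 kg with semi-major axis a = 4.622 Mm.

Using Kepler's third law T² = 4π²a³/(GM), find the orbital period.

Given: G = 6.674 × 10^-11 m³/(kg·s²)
M = 1.301 × 10^25 kg
GM = G × M = 6.674 × 10^-11 × 1.301 × 10^25 = 8.68287 × 10^14 m³/s²
a = 4.622 Mm = 4.622 × 10^6 m
a³ = 9.87392 × 10^19 m³
T = 2π √(a³/GM) = 2π √((9.87392 × 10^19) / (8.68287 × 10^14)) = 2π × 337.22 s
T = 2118.81 s ≈ 35.31 minutes

Final answer: 35.31 minutes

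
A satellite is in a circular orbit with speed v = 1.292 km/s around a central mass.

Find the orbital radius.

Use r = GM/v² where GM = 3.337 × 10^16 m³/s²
v = 1.292 km/s = 1292 m/s
GM = 3.337 × 10^16 m³/s²
v² = 1.66926 × 10^6 m²/s²
r = GM/v² = (3.337 × 10^16) / (1.66926 × 10^6) = 1.99908 × 10^10 m ≈ 19.99 Gm

Final answer: 19.99 Gm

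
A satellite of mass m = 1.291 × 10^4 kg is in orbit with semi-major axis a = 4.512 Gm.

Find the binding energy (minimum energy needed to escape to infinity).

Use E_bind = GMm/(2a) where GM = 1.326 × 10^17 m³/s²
a = 4.512 Gm = 4.512 × 10^9 m
GM = 1.326 × 10^17 m³/s²
m = 1.291 × 10^4 kg
GMm = 1.326 × 10^17 × 12910 = 1.71187 × 10^21 m³·kg/s²
2a = 9.024 × 10^9 m
E_bind = GMm/(2a) = 1.89701 × 10^11 J ≈ 189.7 GJ

Final answer: 189.7 GJ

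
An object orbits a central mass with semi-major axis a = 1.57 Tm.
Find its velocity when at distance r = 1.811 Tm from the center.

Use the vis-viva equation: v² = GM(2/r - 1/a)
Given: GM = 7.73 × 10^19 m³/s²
a = 1.57 Tm = 1.57 × 10^12 m
r = 1.811 Tm = 1.811 × 10^12 m
GM = 7.73 × 10^19 m³/s²
2/r − 1/a = 1.10436 × 10^-12 − 6.36943 × 10^-13 = 4.6742 × 10^-13 m⁻¹
v² = GM (2/r − 1/a) = 3.61315 × 10^7 m²/s²
v = 6010.95 m/s ≈ 6.011 km/s

Final answer: 6.011 km/s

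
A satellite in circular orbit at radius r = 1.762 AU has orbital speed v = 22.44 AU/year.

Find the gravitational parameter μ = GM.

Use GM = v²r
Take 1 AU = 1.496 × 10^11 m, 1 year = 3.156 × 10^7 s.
r = 1.762 AU = 2.63595 × 10^11 m
v = 22.44 AU/year = 106370 m/s
v² = 1.13145 × 10^10 m²/s²
GM = v²r = 1.13145 × 10^10 × 2.63595 × 10^11 = 2.98244 × 10^21 m³/s²
GM ≈ 2.982 × 10^21 m³/s²

Final answer: GM = 2.982 × 10^21 m³/s²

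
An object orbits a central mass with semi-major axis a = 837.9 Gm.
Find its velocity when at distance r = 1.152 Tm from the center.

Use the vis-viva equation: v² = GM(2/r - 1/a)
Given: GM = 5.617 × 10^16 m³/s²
a = 837.9 Gm = 8.379 × 10^11 m
r = 1.152 Tm = 1.152 × 10^12 m
GM = 5.617 × 10^16 m³/s²
2/r − 1/a = 1.73611 × 10^-12 − 1.19346 × 10^-12 = 5.42651 × 10^-13 m⁻¹
v² = GM (2/r − 1/a) = 30480.7 m²/s²
v = 174.587 m/s ≈ 174.6 m/s

Final answer: 174.6 m/s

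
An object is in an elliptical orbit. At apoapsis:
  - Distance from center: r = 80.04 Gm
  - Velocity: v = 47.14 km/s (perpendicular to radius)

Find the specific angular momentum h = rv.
r = 80.04 Gm = 8.004 × 10^10 m
v = 47.14 km/s = 47140 m/s
h = rv = 8.004 × 10^10 × 47140 = 3.77309 × 10^15 m²/s ≈ 3.773 × 10^15 m²/s

Final answer: h = 3.773 × 10^15 m²/s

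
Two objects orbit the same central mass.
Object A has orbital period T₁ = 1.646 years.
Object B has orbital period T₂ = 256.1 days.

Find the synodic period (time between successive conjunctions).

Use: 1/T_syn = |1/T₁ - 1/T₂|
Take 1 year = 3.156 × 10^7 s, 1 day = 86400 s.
T₁ = 1.646 years = 5.19478 × 10^7 s
T₂ = 256.1 days = 2.2127 × 10^7 s
1/T₁ = 1.92501 × 10^-8 s⁻¹
1/T₂ = 4.51936 × 10^-8 s⁻¹
|1/T₁ − 1/T₂| = 2.59435 × 10^-8 s⁻¹
T_syn = 1 / |1/T₁ − 1/T₂| = 3.85454 × 10^7 s ≈ 1.221 years

Final answer: T_syn = 1.221 years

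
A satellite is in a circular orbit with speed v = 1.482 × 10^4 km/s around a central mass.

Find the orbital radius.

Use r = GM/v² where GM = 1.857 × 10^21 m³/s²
v = 1.482 × 10^4 km/s = 1.482 × 10^7 m/s
GM = 1.857 × 10^21 m³/s²
v² = 2.19632 × 10^14 m²/s²
r = GM/v² = (1.857 × 10^21) / (2.19632 × 10^14) = 8.45504 × 10^6 m ≈ 8.455 Mm

Final answer: 8.455 Mm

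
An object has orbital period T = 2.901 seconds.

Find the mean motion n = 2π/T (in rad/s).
T = 2.901 seconds
n = 2π / 2.901 s = 2.16587 rad/s ≈ 2.166 rad/s

Final answer: n = 2.166 rad/s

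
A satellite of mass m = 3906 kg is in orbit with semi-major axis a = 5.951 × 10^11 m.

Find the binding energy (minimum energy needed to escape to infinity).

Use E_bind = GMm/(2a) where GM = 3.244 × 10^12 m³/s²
a = 5.951 × 10^11 m
GM = 3.244 × 10^12 m³/s²
m = 3906 kg
GMm = 3.244 × 10^12 × 3906 = 1.26711 × 10^16 m³·kg/s²
2a = 1.1902 × 10^12 m
E_bind = GMm/(2a) = 10646.2 J ≈ 10.65 kJ

Final answer: 10.65 kJ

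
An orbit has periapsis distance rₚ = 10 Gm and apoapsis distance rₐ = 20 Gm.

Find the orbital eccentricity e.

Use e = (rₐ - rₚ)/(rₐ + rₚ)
rₚ = 10 Gm = 1 × 10^10 m
rₐ = 20 Gm = 2 × 10^10 m
rₐ − rₚ = 1 × 10^10 m
rₐ + rₚ = 3 × 10^10 m
e = (rₐ − rₚ)/(rₐ + rₚ) = 0.333333

Final answer: e = 0.3333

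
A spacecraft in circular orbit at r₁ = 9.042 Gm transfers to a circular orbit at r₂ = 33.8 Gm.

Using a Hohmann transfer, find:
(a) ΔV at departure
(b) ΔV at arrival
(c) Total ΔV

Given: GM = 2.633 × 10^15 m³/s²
r₁ = 9.042 Gm = 9.042 × 10^9 m
r₂ = 33.8 Gm = 3.38 × 10^10 m
GM = 2.633 × 10^15 m³/s²
Transfer ellipse: a_t = (r₁ + r₂)/2 = 2.1421 × 10^10 m
Circular speed at r₁: v₁ = √(GM/r₁) = 539.626 m/s
Transfer speed at r₁ (periapsis): v₁ₜ = √(GM(2/r₁ − 1/a_t)) = 677.847 m/s
(a) ΔV₁ = v₁ₜ − v₁ = 138.221 m/s ≈ 138.2 m/s
Circular speed at r₂: v₂ = √(GM/r₂) = 279.105 m/s
Transfer speed at r₂ (apoapsis): v₂ₜ = √(GM(2/r₂ − 1/a_t)) = 181.334 m/s
(b) ΔV₂ = v₂ − v₂ₜ = 97.7706 m/s ≈ 97.77 m/s
(c) ΔV_total = ΔV₁ + ΔV₂ = 235.991 m/s ≈ 236 m/s

Final answer:
(a) ΔV₁ = 138.2 m/s
(b) ΔV₂ = 97.77 m/s
(c) ΔV_total = 236 m/s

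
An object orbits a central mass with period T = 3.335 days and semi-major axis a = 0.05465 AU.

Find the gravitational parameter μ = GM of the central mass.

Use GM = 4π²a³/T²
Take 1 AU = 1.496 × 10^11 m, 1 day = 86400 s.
T = 3.335 days = 288144 s
a = 0.05465 AU = 8.17564 × 10^9 m
a³ = 5.46469 × 10^29 m³
T² = 8.3027 × 10^10 s²
GM = 4π² × (5.46469 × 10^29) / (8.3027 × 10^10) = 2.5984 × 10^20 m³/s²
GM ≈ 2.598 × 10^20 m³/s²

Final answer: GM = 2.598 × 10^20 m³/s²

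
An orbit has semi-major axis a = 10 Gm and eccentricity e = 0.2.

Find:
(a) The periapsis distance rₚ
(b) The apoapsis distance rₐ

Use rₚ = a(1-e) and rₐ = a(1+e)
a = 10 Gm = 1 × 10^10 m
e = 0.2:  1 − e = 0.8,  1 + e = 1.2
(a) rₚ = a(1 − e) = 1 × 10^10 m × 0.8 = 8 × 10^9 m ≈ 8 Gm
(b) rₐ = a(1 + e) = 1 × 10^10 m × 1.2 = 1.2 × 10^10 m ≈ 12 Gm

Final answer:
(a) rₚ = 8 Gm
(b) rₐ = 12 Gm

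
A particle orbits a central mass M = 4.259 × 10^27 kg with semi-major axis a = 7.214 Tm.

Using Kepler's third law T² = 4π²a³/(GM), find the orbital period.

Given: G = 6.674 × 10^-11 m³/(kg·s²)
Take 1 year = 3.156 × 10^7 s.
M = 4.259 × 10^27 kg
GM = G × M = 6.674 × 10^-11 × 4.259 × 10^27 = 2.84246 × 10^17 m³/s²
a = 7.214 Tm = 7.214 × 10^12 m
a³ = 3.7543 × 10^38 m³
T = 2π √(a³/GM) = 2π √((3.7543 × 10^38) / (2.84246 × 10^17)) = 2π × 3.63427 × 10^10 s
T = 2.28348 × 10^11 s ≈ 7235 years

Final answer: 7235 years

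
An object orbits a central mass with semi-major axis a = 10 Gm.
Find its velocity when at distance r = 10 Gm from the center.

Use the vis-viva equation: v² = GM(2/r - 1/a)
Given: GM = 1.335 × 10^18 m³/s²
a = 10 Gm = 1 × 10^10 m
r = 10 Gm = 1 × 10^10 m
GM = 1.335 × 10^18 m³/s²
2/r − 1/a = 2 × 10^-10 − 1 × 10^-10 = 1 × 10^-10 m⁻¹
v² = GM (2/r − 1/a) = 1.335 × 10^8 m²/s²
v = 11554.2 m/s ≈ 11.55 km/s

Final answer: 11.55 km/s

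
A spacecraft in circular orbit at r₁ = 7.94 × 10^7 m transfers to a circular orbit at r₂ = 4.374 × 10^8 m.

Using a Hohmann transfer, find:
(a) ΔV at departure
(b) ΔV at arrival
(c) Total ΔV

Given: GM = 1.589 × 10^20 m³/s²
r₁ = 7.94 × 10^7 m
r₂ = 4.374 × 10^8 m
GM = 1.589 × 10^20 m³/s²
Transfer ellipse: a_t = (r₁ + r₂)/2 = 2.584 × 10^8 m
Circular speed at r₁: v₁ = √(GM/r₁) = 1.41466 × 10^6 m/s
Transfer speed at r₁ (periapsis): v₁ₜ = √(GM(2/r₁ − 1/a_t)) = 1.84054 × 10^6 m/s
(a) ΔV₁ = v₁ₜ − v₁ = 425879 m/s ≈ 425.9 km/s
Circular speed at r₂: v₂ = √(GM/r₂) = 602730 m/s
Transfer speed at r₂ (apoapsis): v₂ₜ = √(GM(2/r₂ − 1/a_t)) = 334108 m/s
(b) ΔV₂ = v₂ − v₂ₜ = 268622 m/s ≈ 268.6 km/s
(c) ΔV_total = ΔV₁ + ΔV₂ = 694501 m/s ≈ 694.5 km/s

Final answer:
(a) ΔV₁ = 425.9 km/s
(b) ΔV₂ = 268.6 km/s
(c) ΔV_total = 694.5 km/s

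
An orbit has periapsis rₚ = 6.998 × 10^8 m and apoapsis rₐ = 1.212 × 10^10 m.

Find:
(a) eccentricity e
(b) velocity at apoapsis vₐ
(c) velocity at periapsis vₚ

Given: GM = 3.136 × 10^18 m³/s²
rₚ = 6.998 × 10^8 m
rₐ = 1.212 × 10^10 m
GM = 3.136 × 10^18 m³/s²
a = (rₚ + rₐ)/2 = 6.4099 × 10^9 m
e = (rₐ − rₚ)/(rₐ + rₚ) = (1.14202 × 10^10) / (1.28198 × 10^10) = 0.890825
(a) e = 0.890825 ≈ 0.8908
(b) vₐ² = GM (2/rₐ − 1/a) = 3.136 × 10^18 × (1.65017 × 10^-10 − 1.56009 × 10^-10) = 2.82485 × 10^7 m²/s²;  vₐ = 5314.94 m/s ≈ 5.315 km/s
(c) vₚ² = GM (2/rₚ − 1/a) = 3.136 × 10^18 × (2.85796 × 10^-9 − 1.56009 × 10^-10) = 8.47332 × 10^9 m²/s²;  vₚ = 92050.6 m/s ≈ 92.05 km/s

Final answer:
(a) eccentricity e = 0.8908
(b) velocity at apoapsis vₐ = 5.315 km/s
(c) velocity at periapsis vₚ = 92.05 km/s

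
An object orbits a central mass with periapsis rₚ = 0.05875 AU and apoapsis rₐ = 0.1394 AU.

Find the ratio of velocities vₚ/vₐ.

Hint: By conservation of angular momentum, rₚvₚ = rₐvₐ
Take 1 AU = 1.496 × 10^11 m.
rₚ = 0.05875 AU = 8.789 × 10^9 m
rₐ = 0.1394 AU = 2.08542 × 10^10 m
rₚvₚ = rₐvₐ  ⇒  vₚ/vₐ = rₐ/rₚ
vₚ/vₐ = (2.08542 × 10^10) / (8.789 × 10^9) = 2.37277

Final answer: vₚ/vₐ = 2.373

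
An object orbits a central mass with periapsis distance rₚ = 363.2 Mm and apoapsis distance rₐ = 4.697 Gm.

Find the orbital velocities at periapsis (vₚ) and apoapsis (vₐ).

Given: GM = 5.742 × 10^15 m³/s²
rₚ = 363.2 Mm = 3.632 × 10^8 m
rₐ = 4.697 Gm = 4.697 × 10^9 m
GM = 5.742 × 10^15 m³/s²
a = (rₚ + rₐ)/2 = 2.5301 × 10^9 m
Vis-viva: v² = GM (2/r − 1/a)
vₚ² = 5.742 × 10^15 × (5.50661 × 10^-9 − 3.95241 × 10^-10) = 2.93495 × 10^7 m²/s²
vₚ = 5417.51 m/s ≈ 5.418 km/s
vₐ² = 5.742 × 10^15 × (4.25804 × 10^-10 − 3.95241 × 10^-10) = 175489 m²/s²
vₐ = 418.914 m/s ≈ 418.9 m/s

Final answer: vₚ = 5.418 km/s, vₐ = 418.9 m/s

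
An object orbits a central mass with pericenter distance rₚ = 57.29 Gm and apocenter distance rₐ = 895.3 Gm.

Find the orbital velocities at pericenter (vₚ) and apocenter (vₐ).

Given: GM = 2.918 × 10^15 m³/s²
rₚ = 57.29 Gm = 5.729 × 10^10 m
rₐ = 895.3 Gm = 8.953 × 10^11 m
GM = 2.918 × 10^15 m³/s²
a = (rₚ + rₐ)/2 = 4.76295 × 10^11 m
Vis-viva: v² = GM (2/r − 1/a)
vₚ² = 2.918 × 10^15 × (3.49101 × 10^-11 − 2.09954 × 10^-12) = 95741.2 m²/s²
vₚ = 309.421 m/s ≈ 309.4 m/s
vₐ² = 2.918 × 10^15 × (2.23389 × 10^-12 − 2.09954 × 10^-12) = 392.03 m²/s²
vₐ = 19.7998 m/s ≈ 19.8 m/s

Final answer: vₚ = 309.4 m/s, vₐ = 19.8 m/s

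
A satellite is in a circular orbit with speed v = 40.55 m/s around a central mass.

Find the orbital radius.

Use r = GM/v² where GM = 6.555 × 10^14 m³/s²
v = 40.55 m/s
GM = 6.555 × 10^14 m³/s²
v² = 1644.3 m²/s²
r = GM/v² = (6.555 × 10^14) / 1644.3 = 3.98649 × 10^11 m ≈ 3.986 × 10^11 m

Final answer: 3.986 × 10^11 m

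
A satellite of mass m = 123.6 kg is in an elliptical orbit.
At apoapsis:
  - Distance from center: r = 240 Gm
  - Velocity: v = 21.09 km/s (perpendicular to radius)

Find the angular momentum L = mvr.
r = 240 Gm = 2.4 × 10^11 m
v = 21.09 km/s = 21090 m/s
vr = 21090 × 2.4 × 10^11 = 5.0616 × 10^15 m²/s
L = m × vr = 123.6 × 5.0616 × 10^15 = 6.25614 × 10^17 kg·m²/s ≈ 6.256 × 10^17 kg·m²/s

Final answer: L = 6.256 × 10^17 kg·m²/s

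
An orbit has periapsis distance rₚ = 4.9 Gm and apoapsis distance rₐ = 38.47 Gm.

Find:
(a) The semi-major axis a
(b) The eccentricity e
rₚ = 4.9 Gm = 4.9 × 10^9 m
rₐ = 38.47 Gm = 3.847 × 10^10 m
(a) a = (rₚ + rₐ)/2 = 2.1685 × 10^10 m ≈ 21.68 Gm
(b) e = (rₐ − rₚ)/(rₐ + rₚ) = (3.357 × 10^10) / (4.337 × 10^10) = 0.774037

Final answer:
(a) a = 21.68 Gm
(b) e = 0.774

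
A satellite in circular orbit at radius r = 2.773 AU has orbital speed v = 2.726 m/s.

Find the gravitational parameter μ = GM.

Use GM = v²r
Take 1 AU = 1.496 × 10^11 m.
r = 2.773 AU = 4.14841 × 10^11 m
v = 2.726 m/s
v² = 7.43108 m²/s²
GM = v²r = 7.43108 × 4.14841 × 10^11 = 3.08271 × 10^12 m³/s²
GM ≈ 3.083 × 10^12 m³/s²

Final answer: GM = 3.083 × 10^12 m³/s²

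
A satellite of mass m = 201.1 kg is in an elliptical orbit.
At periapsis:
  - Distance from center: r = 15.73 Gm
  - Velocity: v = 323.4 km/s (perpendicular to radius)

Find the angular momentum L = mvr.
r = 15.73 Gm = 1.573 × 10^10 m
v = 323.4 km/s = 323400 m/s
vr = 323400 × 1.573 × 10^10 = 5.08708 × 10^15 m²/s
L = m × vr = 201.1 × 5.08708 × 10^15 = 1.02301 × 10^18 kg·m²/s ≈ 1.023 × 10^18 kg·m²/s

Final answer: L = 1.023 × 10^18 kg·m²/s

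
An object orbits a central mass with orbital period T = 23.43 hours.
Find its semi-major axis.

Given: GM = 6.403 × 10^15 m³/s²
T = 23.43 hours = 84348 s
GM = 6.403 × 10^15 m³/s²
Kepler's third law: a³ = GM T² / (4π²)
T² = 7.11459 × 10^9 s²
a³ = (6.403 × 10^15) × (7.11459 × 10^9) / (4π²) = 1.15391 × 10^24 m³
a = (a³)^(1/3) = 1.04888 × 10^8 m ≈ 104.9 Mm

Final answer: 104.9 Mm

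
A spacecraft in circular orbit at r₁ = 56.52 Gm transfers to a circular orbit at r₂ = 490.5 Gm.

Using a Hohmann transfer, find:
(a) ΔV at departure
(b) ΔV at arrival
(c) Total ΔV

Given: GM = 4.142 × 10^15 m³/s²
r₁ = 56.52 Gm = 5.652 × 10^10 m
r₂ = 490.5 Gm = 4.905 × 10^11 m
GM = 4.142 × 10^15 m³/s²
Transfer ellipse: a_t = (r₁ + r₂)/2 = 2.7351 × 10^11 m
Circular speed at r₁: v₁ = √(GM/r₁) = 270.71 m/s
Transfer speed at r₁ (periapsis): v₁ₜ = √(GM(2/r₁ − 1/a_t)) = 362.524 m/s
(a) ΔV₁ = v₁ₜ − v₁ = 91.8143 m/s ≈ 91.81 m/s
Circular speed at r₂: v₂ = √(GM/r₂) = 91.8937 m/s
Transfer speed at r₂ (apoapsis): v₂ₜ = √(GM(2/r₂ − 1/a_t)) = 41.7734 m/s
(b) ΔV₂ = v₂ − v₂ₜ = 50.1202 m/s ≈ 50.12 m/s
(c) ΔV_total = ΔV₁ + ΔV₂ = 141.935 m/s ≈ 141.9 m/s

Final answer:
(a) ΔV₁ = 91.81 m/s
(b) ΔV₂ = 50.12 m/s
(c) ΔV_total = 141.9 m/s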